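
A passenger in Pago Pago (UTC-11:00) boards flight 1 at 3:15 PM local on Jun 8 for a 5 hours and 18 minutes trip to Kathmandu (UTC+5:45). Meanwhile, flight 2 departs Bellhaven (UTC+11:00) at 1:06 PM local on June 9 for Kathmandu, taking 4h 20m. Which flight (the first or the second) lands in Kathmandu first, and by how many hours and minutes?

Flight 1 in UTC: 3:15 PM + 11:00 = 2:15 AM on Jun 9.
+5 hours and 18 minutes → arrive 7:33 AM UTC on Jun 9.
Flight 2 in UTC: 1:06 PM − 11:00 = 2:06 AM on Jun 9.
+4 hours 20 minutes → arrive 6:26 AM UTC on Jun 9.
Flight 2 lands earlier by 1 hour 7 minutes.

the second, by 1 hour 7 minutes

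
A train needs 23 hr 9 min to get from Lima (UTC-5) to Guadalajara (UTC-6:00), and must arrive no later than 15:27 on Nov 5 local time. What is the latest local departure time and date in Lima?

Target arrival in UTC: 15:27 + 6:00 = 21:27 on Nov 5.
Subtract 23 hours and 9 minutes → departure 22:18 UTC on Nov 4.
Lima is UTC−5:00: 22:18 − 5:00 = 17:18 on Nov 4.

17:18 on November 4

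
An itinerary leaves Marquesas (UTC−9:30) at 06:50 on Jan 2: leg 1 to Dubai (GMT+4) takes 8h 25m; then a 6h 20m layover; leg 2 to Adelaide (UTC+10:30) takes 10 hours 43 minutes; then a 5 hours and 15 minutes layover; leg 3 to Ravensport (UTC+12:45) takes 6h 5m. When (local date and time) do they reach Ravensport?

17:53 on January 4

Convert departure to UTC: 06:50 + 9:30 = 16:20 UTC on Jan 2.
Add 8 hours 25 minutes leg 1 → 00:45 UTC (Jan 3).
Add 6 hours and 20 minutes layover in Dubai → 07:05 UTC.
Add 10 hours and 43 minutes leg 2 → 17:48 UTC.
Add 5 hours and 15 minutes layover in Adelaide → 23:03 UTC.
Add 6 hours and 5 minutes leg 3 → 05:08 UTC (Jan 4).
Ravensport is UTC+12:45, so local arrival = 05:08 + 12:45 = 17:53 on Jan 4.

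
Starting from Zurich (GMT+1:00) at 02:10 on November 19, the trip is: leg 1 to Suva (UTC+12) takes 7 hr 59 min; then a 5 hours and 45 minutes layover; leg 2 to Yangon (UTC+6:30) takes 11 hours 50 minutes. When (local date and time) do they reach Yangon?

Convert departure to UTC: 02:10 − 1:00 = 01:10 UTC on Nov 19.
Add 7 hours and 59 minutes leg 1 → 09:09 UTC.
Add 5 hours 45 minutes layover in Suva → 14:54 UTC.
Add 11 hours and 50 minutes leg 2 → 02:44 UTC (Nov 20).
Yangon is UTC+6:30, so local arrival = 02:44 + 6:30 = 09:14 on Nov 20.

09:14 on November 20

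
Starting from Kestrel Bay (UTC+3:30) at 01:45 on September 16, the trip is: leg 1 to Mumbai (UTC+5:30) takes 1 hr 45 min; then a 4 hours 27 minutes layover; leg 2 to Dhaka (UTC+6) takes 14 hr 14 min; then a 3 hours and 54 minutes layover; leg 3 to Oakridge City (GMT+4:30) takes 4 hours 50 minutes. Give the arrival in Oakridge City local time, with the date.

Convert departure to UTC: 01:45 − 3:30 = 22:15 UTC on Sep 15.
Add 1 hour and 45 minutes leg 1 → 00:00 UTC (Sep 16).
Add 4 hours and 27 minutes layover in Mumbai → 04:27 UTC.
Add 14 hours and 14 minutes leg 2 → 18:41 UTC.
Add 3 hours 54 minutes layover in Dhaka → 22:35 UTC.
Add 4 hours and 50 minutes leg 3 → 03:25 UTC (Sep 17).
Oakridge City is UTC+4:30, so local arrival = 03:25 + 4:30 = 07:55 on Sep 17.

07:55 on September 17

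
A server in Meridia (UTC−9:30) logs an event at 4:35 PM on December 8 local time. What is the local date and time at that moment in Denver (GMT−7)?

In UTC: 4:35 PM + 9:30 = 2:05 AM on Dec 9.
Denver is UTC−7:00: 2:05 AM − 7:00 = 7:05 PM on Dec 8.

7:05 PM on December 8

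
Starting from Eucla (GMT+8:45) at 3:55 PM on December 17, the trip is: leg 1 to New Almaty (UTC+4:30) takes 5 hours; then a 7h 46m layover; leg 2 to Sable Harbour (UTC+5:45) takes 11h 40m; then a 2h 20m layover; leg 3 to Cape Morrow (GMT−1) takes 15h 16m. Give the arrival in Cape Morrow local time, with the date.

12:12 AM on Dec 19

Convert departure to UTC: 3:55 PM − 8:45 = 7:10 AM UTC on Dec 17.
Add 5 hours leg 1 → 12:10 PM UTC.
Add 7 hours 46 minutes layover in New Almaty → 7:56 PM UTC.
Add 11 hours 40 minutes leg 2 → 7:36 AM UTC (Dec 18).
Add 2 hours and 20 minutes layover in Sable Harbour → 9:56 AM UTC.
Add 15 hours and 16 minutes leg 3 → 1:12 AM UTC (Dec 19).
Cape Morrow is UTC−1:00, so local arrival = 1:12 AM − 1:00 = 12:12 AM on Dec 19.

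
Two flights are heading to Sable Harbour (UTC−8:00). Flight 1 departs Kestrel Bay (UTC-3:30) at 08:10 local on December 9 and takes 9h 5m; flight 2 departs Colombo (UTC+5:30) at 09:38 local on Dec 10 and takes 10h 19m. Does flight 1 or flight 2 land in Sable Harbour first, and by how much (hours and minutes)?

Flight 1 in UTC: 08:10 + 3:30 = 11:40 on Dec 9.
+9 hours 5 minutes → arrive 20:45 UTC on Dec 9.
Flight 2 in UTC: 09:38 − 5:30 = 04:08 on Dec 10.
+10 hours and 19 minutes → arrive 14:27 UTC on Dec 10.
Flight 1 lands earlier by 17 hours 42 minutes.

the first, by 17 hours 42 minutes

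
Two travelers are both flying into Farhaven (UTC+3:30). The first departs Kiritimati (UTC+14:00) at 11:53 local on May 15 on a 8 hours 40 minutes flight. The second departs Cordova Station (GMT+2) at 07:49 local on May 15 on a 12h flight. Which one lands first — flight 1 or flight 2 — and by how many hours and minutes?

the first, by 11 hours 16 minutes

Flight 1 in UTC: 11:53 − 14:00 = 21:53 on May 14.
+8 hours and 40 minutes → arrive 06:33 UTC on May 15.
Flight 2 in UTC: 07:49 − 2:00 = 05:49 on May 15.
+12 hours → arrive 17:49 UTC on May 15.
Flight 1 lands earlier by 11 hours 16 minutes.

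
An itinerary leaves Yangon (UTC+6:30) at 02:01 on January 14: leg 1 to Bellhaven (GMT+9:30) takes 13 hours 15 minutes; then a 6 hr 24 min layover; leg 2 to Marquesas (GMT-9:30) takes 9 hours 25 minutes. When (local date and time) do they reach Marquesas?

Convert departure to UTC: 02:01 − 6:30 = 19:31 UTC on Jan 13.
Add 13 hours and 15 minutes leg 1 → 08:46 UTC (Jan 14).
Add 6 hours 24 minutes layover in Bellhaven → 15:10 UTC.
Add 9 hours and 25 minutes leg 2 → 00:35 UTC (Jan 15).
Marquesas is UTC−9:30, so local arrival = 00:35 − 9:30 = 15:05 on Jan 14.

15:05 on January 14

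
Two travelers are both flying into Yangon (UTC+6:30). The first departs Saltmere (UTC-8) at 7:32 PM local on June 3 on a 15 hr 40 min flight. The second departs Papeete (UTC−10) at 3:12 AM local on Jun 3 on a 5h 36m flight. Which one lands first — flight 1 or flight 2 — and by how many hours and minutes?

Flight 1 in UTC: 7:32 PM + 8:00 = 3:32 AM on Jun 4.
+15 hours 40 minutes → arrive 7:12 PM UTC on Jun 4.
Flight 2 in UTC: 3:12 AM + 10:00 = 1:12 PM on Jun 3.
+5 hours and 36 minutes → arrive 6:48 PM UTC on Jun 3.
Flight 2 lands earlier by 24 hours 24 minutes.

the second, by 24 hours 24 minutes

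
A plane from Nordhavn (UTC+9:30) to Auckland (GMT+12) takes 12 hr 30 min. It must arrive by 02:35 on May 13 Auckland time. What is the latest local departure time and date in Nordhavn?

11:35 on May 12

Target arrival in UTC: 02:35 − 12:00 = 14:35 on May 12.
Subtract 12 hours and 30 minutes → departure 02:05 UTC on May 12.
Nordhavn is UTC+9:30: 02:05 + 9:30 = 11:35 on May 12.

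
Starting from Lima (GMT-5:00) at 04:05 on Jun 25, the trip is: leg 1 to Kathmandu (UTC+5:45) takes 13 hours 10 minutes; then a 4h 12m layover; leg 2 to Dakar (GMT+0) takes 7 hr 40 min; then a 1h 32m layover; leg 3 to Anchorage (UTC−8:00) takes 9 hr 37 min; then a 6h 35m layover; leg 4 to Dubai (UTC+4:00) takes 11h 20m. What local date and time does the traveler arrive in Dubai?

19:11 on June 27

Convert departure to UTC: 04:05 + 5:00 = 09:05 UTC on Jun 25.
Add 13 hours 10 minutes leg 1 → 22:15 UTC.
Add 4 hours and 12 minutes layover in Kathmandu → 02:27 UTC (Jun 26).
Add 7 hours 40 minutes leg 2 → 10:07 UTC.
Add 1 hour 32 minutes layover in Dakar → 11:39 UTC.
Add 9 hours 37 minutes leg 3 → 21:16 UTC.
Add 6 hours 35 minutes layover in Anchorage → 03:51 UTC (Jun 27).
Add 11 hours and 20 minutes leg 4 → 15:11 UTC.
Dubai is UTC+4:00, so local arrival = 15:11 + 4:00 = 19:11 on Jun 27.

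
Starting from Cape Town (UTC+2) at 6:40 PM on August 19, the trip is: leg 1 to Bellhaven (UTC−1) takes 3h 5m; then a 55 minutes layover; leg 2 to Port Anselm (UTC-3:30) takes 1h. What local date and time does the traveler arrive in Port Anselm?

6:10 PM on August 19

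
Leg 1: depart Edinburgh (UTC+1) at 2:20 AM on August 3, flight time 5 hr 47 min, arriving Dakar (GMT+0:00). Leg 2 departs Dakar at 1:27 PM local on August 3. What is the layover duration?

6 hours 20 minutes

Convert departure to UTC: 2:20 AM − 1:00 = 1:20 AM UTC on Aug 3.
Add 5 hours 47 minutes flight time → 7:07 AM UTC.
Dakar is UTC+0, so local arrival is the same: 7:07 AM on Aug 3.
Layover = 1:27 PM − 7:07 AM = 6 hours 20 minutes.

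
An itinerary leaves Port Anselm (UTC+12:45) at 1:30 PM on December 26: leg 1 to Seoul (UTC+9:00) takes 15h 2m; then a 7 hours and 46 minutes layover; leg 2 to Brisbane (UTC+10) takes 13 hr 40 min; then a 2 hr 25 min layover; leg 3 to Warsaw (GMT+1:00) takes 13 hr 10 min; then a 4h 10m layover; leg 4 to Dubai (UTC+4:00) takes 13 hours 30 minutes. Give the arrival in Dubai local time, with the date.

Convert departure to UTC: 1:30 PM − 12:45 = 12:45 AM UTC on Dec 26.
Add 15 hours 2 minutes leg 1 → 3:47 PM UTC.
Add 7 hours and 46 minutes layover in Seoul → 11:33 PM UTC.
Add 13 hours 40 minutes leg 2 → 1:13 PM UTC (Dec 27).
Add 2 hours 25 minutes layover in Brisbane → 3:38 PM UTC.
Add 13 hours 10 minutes leg 3 → 4:48 AM UTC (Dec 28).
Add 4 hours 10 minutes layover in Warsaw → 8:58 AM UTC.
Add 13 hours and 30 minutes leg 4 → 10:28 PM UTC.
Dubai is UTC+4:00, so local arrival = 10:28 PM + 4:00 = 2:28 AM on Dec 29.

2:28 AM on December 29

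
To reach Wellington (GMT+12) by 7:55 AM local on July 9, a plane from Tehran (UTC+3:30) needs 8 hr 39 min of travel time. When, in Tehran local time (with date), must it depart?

Target arrival in UTC: 7:55 AM − 12:00 = 7:55 PM on Jul 8.
Subtract 8 hours 39 minutes → departure 11:16 AM UTC on Jul 8.
Tehran is UTC+3:30: 11:16 AM + 3:30 = 2:46 PM on Jul 8.

2:46 PM on Jul 8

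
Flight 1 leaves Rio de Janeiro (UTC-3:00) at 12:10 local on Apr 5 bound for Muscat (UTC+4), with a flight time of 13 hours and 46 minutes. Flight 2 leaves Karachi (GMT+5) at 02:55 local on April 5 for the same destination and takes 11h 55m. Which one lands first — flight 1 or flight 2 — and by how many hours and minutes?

the second, by 19 hours 6 minutes

Flight 1 in UTC: 12:10 + 3:00 = 15:10 on Apr 5.
+13 hours and 46 minutes → arrive 04:56 UTC on Apr 6.
Flight 2 in UTC: 02:55 − 5:00 = 21:55 on Apr 4.
+11 hours and 55 minutes → arrive 09:50 UTC on Apr 5.
Flight 2 lands earlier by 19 hours 6 minutes.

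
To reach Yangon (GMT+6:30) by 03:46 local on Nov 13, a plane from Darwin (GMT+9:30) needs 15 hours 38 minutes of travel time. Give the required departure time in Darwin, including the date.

15:08 on Nov 12

Target arrival in UTC: 03:46 − 6:30 = 21:16 on Nov 12.
Subtract 15 hours 38 minutes → departure 05:38 UTC on Nov 12.
Darwin is UTC+9:30: 05:38 + 9:30 = 15:08 on Nov 12.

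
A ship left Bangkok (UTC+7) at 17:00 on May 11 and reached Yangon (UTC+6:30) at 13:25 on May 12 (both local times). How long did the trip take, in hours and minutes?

Departure in UTC: 17:00 − 7:00 = 10:00 on May 11.
Arrival in UTC: 13:25 − 6:30 = 06:55 on May 12.
Elapsed = 06:55 − 10:00 (+1 day) = 20 hours 55 minutes.

20 hours 55 minutes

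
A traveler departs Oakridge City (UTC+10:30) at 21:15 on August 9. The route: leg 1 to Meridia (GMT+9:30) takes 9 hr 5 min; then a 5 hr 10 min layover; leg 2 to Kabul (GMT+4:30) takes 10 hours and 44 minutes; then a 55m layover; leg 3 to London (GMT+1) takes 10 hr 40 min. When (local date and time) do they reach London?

00:19 on Aug 11

Convert departure to UTC: 21:15 − 10:30 = 10:45 UTC on Aug 9.
Add 9 hours and 5 minutes leg 1 → 19:50 UTC.
Add 5 hours and 10 minutes layover in Meridia → 01:00 UTC (Aug 10).
Add 10 hours and 44 minutes leg 2 → 11:44 UTC.
Add 55 minutes layover in Kabul → 12:39 UTC.
Add 10 hours and 40 minutes leg 3 → 23:19 UTC.
London is UTC+1:00, so local arrival = 23:19 + 1:00 = 00:19 on Aug 11.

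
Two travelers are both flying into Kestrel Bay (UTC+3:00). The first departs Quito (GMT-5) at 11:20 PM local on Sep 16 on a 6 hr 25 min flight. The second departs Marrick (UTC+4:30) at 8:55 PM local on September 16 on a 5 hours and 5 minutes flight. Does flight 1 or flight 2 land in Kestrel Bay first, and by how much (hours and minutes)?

Flight 1 in UTC: 11:20 PM + 5:00 = 4:20 AM on Sep 17.
+6 hours and 25 minutes → arrive 10:45 AM UTC on Sep 17.
Flight 2 in UTC: 8:55 PM − 4:30 = 4:25 PM on Sep 16.
+5 hours 5 minutes → arrive 9:30 PM UTC on Sep 16.
Flight 2 lands earlier by 13 hours 15 minutes.

the second, by 13 hours 15 minutes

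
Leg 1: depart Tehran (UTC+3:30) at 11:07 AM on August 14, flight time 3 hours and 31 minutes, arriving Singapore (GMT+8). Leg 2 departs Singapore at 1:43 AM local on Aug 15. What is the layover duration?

Convert departure to UTC: 11:07 AM − 3:30 = 7:37 AM UTC on Aug 14.
Add 3 hours and 31 minutes flight time → 11:08 AM UTC.
Singapore is UTC+8:00, so local arrival = 11:08 AM + 8:00 = 7:08 PM on Aug 14.
Layover = 1:43 AM − 7:08 PM (+1 day) = 6 hours 35 minutes.

6 hours 35 minutes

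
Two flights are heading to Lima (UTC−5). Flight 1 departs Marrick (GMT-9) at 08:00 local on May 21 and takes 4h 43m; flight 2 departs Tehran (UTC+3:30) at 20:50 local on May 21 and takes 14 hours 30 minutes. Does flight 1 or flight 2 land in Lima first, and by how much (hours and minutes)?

the first, by 10 hours 7 minutes

Flight 1 in UTC: 08:00 + 9:00 = 17:00 on May 21.
+4 hours 43 minutes → arrive 21:43 UTC on May 21.
Flight 2 in UTC: 20:50 − 3:30 = 17:20 on May 21.
+14 hours and 30 minutes → arrive 07:50 UTC on May 22.
Flight 1 lands earlier by 10 hours 7 minutes.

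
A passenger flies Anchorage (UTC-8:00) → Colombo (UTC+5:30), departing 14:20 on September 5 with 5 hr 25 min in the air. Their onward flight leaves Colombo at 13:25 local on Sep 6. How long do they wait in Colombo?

4 hours 10 minutes

Convert departure to UTC: 14:20 + 8:00 = 22:20 UTC on Sep 5.
Add 5 hours 25 minutes flight time → 03:45 UTC (Sep 6).
Colombo is UTC+5:30, so local arrival = 03:45 + 5:30 = 09:15 on Sep 6.
Layover = 13:25 − 09:15 = 4 hours 10 minutes.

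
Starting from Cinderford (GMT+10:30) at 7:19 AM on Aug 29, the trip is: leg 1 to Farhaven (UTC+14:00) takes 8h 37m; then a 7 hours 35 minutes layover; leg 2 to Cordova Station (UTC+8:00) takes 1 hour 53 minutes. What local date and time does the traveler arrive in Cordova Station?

10:54 PM on August 29

Convert departure to UTC: 7:19 AM − 10:30 = 8:49 PM UTC on Aug 28.
Add 8 hours 37 minutes leg 1 → 5:26 AM UTC (Aug 29).
Add 7 hours 35 minutes layover in Farhaven → 1:01 PM UTC.
Add 1 hour 53 minutes leg 2 → 2:54 PM UTC.
Cordova Station is UTC+8:00, so local arrival = 2:54 PM + 8:00 = 10:54 PM on Aug 29.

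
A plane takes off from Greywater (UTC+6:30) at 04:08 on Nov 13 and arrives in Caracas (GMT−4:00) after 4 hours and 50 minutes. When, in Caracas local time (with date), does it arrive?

Convert departure to UTC: 04:08 − 6:30 = 21:38 UTC on Nov 12.
Add 4 hours 50 minutes travel time → 02:28 UTC (Nov 13).
Caracas is UTC−4:00, so local arrival = 02:28 − 4:00 = 22:28 on Nov 12.

22:28 on November 12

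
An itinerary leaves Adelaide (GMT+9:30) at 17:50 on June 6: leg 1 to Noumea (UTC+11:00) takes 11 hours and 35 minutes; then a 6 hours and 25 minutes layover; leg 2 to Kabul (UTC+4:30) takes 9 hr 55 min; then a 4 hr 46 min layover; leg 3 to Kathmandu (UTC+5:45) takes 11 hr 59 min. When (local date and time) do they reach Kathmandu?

10:45 on Jun 8

Convert departure to UTC: 17:50 − 9:30 = 08:20 UTC on Jun 6.
Add 11 hours 35 minutes leg 1 → 19:55 UTC.
Add 6 hours 25 minutes layover in Noumea → 02:20 UTC (Jun 7).
Add 9 hours and 55 minutes leg 2 → 12:15 UTC.
Add 4 hours and 46 minutes layover in Kabul → 17:01 UTC.
Add 11 hours and 59 minutes leg 3 → 05:00 UTC (Jun 8).
Kathmandu is UTC+5:45, so local arrival = 05:00 + 5:45 = 10:45 on Jun 8.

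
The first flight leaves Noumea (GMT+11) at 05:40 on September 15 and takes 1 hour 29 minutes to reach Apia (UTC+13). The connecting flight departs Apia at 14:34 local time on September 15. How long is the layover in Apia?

5 hours 25 minutes

Convert departure to UTC: 05:40 − 11:00 = 18:40 UTC on Sep 14.
Add 1 hour and 29 minutes flight time → 20:09 UTC.
Apia is UTC+13:00, so local arrival = 20:09 + 13:00 = 09:09 on Sep 15.
Layover = 14:34 − 09:09 = 5 hours 25 minutes.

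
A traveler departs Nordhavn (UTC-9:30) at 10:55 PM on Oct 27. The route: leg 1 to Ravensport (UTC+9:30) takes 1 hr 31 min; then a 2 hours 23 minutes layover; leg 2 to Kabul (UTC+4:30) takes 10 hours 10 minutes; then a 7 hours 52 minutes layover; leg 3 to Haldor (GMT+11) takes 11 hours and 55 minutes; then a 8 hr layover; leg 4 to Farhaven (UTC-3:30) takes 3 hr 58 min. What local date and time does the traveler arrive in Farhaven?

Convert departure to UTC: 10:55 PM + 9:30 = 8:25 AM UTC on Oct 28.
Add 1 hour 31 minutes leg 1 → 9:56 AM UTC.
Add 2 hours 23 minutes layover in Ravensport → 12:19 PM UTC.
Add 10 hours 10 minutes leg 2 → 10:29 PM UTC.
Add 7 hours and 52 minutes layover in Kabul → 6:21 AM UTC (Oct 29).
Add 11 hours 55 minutes leg 3 → 6:16 PM UTC.
Add 8 hours layover in Haldor → 2:16 AM UTC (Oct 30).
Add 3 hours and 58 minutes leg 4 → 6:14 AM UTC.
Farhaven is UTC−3:30, so local arrival = 6:14 AM − 3:30 = 2:44 AM on Oct 30.

2:44 AM on Oct 30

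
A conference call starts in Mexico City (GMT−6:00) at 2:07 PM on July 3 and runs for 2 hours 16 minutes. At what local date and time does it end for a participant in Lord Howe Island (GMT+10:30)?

8:53 AM on Jul 4

Lord Howe Island is 16:30 ahead of Mexico City.
After 2 hours and 16 minutes it is 4:23 PM in Mexico City.
Shift by the zone difference: 4:23 PM + 16:30 = 8:53 AM on Jul 4 in Lord Howe Island.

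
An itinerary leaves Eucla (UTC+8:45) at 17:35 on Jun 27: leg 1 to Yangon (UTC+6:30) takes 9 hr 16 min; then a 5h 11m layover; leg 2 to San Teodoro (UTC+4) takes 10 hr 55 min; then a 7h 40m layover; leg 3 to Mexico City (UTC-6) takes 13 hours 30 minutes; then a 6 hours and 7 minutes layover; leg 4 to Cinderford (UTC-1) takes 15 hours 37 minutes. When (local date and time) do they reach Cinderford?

04:06 on June 30

Convert departure to UTC: 17:35 − 8:45 = 08:50 UTC on Jun 27.
Add 9 hours 16 minutes leg 1 → 18:06 UTC.
Add 5 hours 11 minutes layover in Yangon → 23:17 UTC.
Add 10 hours and 55 minutes leg 2 → 10:12 UTC (Jun 28).
Add 7 hours 40 minutes layover in San Teodoro → 17:52 UTC.
Add 13 hours and 30 minutes leg 3 → 07:22 UTC (Jun 29).
Add 6 hours and 7 minutes layover in Mexico City → 13:29 UTC.
Add 15 hours and 37 minutes leg 4 → 05:06 UTC (Jun 30).
Cinderford is UTC−1:00, so local arrival = 05:06 − 1:00 = 04:06 on Jun 30.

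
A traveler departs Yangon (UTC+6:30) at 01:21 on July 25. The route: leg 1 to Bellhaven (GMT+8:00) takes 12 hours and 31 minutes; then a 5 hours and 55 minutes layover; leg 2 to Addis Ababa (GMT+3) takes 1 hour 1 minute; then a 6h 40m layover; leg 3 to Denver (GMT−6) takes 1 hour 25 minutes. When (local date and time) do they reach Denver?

Convert departure to UTC: 01:21 − 6:30 = 18:51 UTC on Jul 24.
Add 12 hours and 31 minutes leg 1 → 07:22 UTC (Jul 25).
Add 5 hours and 55 minutes layover in Bellhaven → 13:17 UTC.
Add 1 hour 1 minute leg 2 → 14:18 UTC.
Add 6 hours 40 minutes layover in Addis Ababa → 20:58 UTC.
Add 1 hour and 25 minutes leg 3 → 22:23 UTC.
Denver is UTC−6:00, so local arrival = 22:23 − 6:00 = 16:23 on Jul 25.

16:23 on July 25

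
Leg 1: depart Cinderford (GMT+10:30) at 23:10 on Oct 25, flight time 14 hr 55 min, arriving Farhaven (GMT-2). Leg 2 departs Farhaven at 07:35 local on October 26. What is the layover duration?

6 hours

Convert departure to UTC: 23:10 − 10:30 = 12:40 UTC on Oct 25.
Add 14 hours and 55 minutes flight time → 03:35 UTC (Oct 26).
Farhaven is UTC−2:00, so local arrival = 03:35 − 2:00 = 01:35 on Oct 26.
Layover = 07:35 − 01:35 = 6 hours.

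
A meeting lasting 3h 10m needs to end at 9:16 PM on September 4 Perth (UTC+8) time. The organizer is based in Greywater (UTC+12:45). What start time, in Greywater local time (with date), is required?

10:51 PM on September 4

Target end time in UTC: 9:16 PM − 8:00 = 1:16 PM on Sep 4.
Subtract 3 hours and 10 minutes → start 10:06 AM UTC on Sep 4.
Greywater is UTC+12:45: 10:06 AM + 12:45 = 10:51 PM on Sep 4.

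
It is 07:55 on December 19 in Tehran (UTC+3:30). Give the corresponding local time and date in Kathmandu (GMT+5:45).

10:10 on Dec 19

Kathmandu is 2:15 ahead of Tehran.
Shift by the zone difference: 07:55 + 2:15 = 10:10 on Dec 19 in Kathmandu.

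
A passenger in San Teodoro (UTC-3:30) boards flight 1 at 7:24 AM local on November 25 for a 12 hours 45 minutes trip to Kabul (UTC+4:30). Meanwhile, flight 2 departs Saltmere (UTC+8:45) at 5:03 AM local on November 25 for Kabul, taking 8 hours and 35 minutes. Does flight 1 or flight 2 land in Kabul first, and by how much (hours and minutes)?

the second, by 18 hours 46 minutes

Flight 1 in UTC: 7:24 AM + 3:30 = 10:54 AM on Nov 25.
+12 hours 45 minutes → arrive 11:39 PM UTC on Nov 25.
Flight 2 in UTC: 5:03 AM − 8:45 = 8:18 PM on Nov 24.
+8 hours and 35 minutes → arrive 4:53 AM UTC on Nov 25.
Flight 2 lands earlier by 18 hours 46 minutes.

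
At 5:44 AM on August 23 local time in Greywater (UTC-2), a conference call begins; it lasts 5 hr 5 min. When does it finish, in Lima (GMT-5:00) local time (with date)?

Lima is 3:00 behind Greywater.
After 5 hours and 5 minutes it is 10:49 AM in Greywater.
Shift by the zone difference: 10:49 AM − 3:00 = 7:49 AM on Aug 23 in Lima.

7:49 AM on Aug 23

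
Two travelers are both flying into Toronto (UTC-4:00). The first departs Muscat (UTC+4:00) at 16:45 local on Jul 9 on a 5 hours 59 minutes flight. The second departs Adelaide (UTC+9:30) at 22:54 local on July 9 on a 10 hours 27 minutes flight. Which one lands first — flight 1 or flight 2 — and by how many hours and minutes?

Flight 1 in UTC: 16:45 − 4:00 = 12:45 on Jul 9.
+5 hours and 59 minutes → arrive 18:44 UTC on Jul 9.
Flight 2 in UTC: 22:54 − 9:30 = 13:24 on Jul 9.
+10 hours and 27 minutes → arrive 23:51 UTC on Jul 9.
Flight 1 lands earlier by 5 hours 7 minutes.

the first, by 5 hours 7 minutes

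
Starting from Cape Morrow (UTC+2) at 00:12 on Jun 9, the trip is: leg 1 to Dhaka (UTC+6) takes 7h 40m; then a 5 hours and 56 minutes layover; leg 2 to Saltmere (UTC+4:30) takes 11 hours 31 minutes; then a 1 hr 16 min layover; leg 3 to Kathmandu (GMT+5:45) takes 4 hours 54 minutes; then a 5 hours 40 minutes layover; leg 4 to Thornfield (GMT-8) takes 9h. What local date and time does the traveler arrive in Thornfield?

Convert departure to UTC: 00:12 − 2:00 = 22:12 UTC on Jun 8.
Add 7 hours 40 minutes leg 1 → 05:52 UTC (Jun 9).
Add 5 hours and 56 minutes layover in Dhaka → 11:48 UTC.
Add 11 hours and 31 minutes leg 2 → 23:19 UTC.
Add 1 hour and 16 minutes layover in Saltmere → 00:35 UTC (Jun 10).
Add 4 hours and 54 minutes leg 3 → 05:29 UTC.
Add 5 hours 40 minutes layover in Kathmandu → 11:09 UTC.
Add 9 hours leg 4 → 20:09 UTC.
Thornfield is UTC−8:00, so local arrival = 20:09 − 8:00 = 12:09 on Jun 10.

12:09 on June 10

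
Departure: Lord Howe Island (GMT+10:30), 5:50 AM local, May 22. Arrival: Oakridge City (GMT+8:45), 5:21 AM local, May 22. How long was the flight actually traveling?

Oakridge City is 1:45 behind Lord Howe Island.
Clock-face elapsed time (ignoring zones) is −29 minutes.
Actual elapsed = −29 minutes + 1:45 = 1 hour 16 minutes.

1 hour 16 minutes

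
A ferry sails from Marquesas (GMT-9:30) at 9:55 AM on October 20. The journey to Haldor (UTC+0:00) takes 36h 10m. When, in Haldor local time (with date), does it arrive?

7:35 AM on October 22

Convert departure to UTC: 9:55 AM + 9:30 = 7:25 PM UTC on Oct 20.
Add 36 hours and 10 minutes travel time → 7:35 AM UTC (Oct 22).
Haldor is UTC+0, so local arrival is the same: 7:35 AM on Oct 22.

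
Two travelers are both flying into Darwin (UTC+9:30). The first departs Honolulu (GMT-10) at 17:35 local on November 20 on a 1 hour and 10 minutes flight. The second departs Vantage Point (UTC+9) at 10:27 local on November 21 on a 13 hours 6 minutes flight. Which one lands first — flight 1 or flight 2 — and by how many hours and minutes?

the first, by 9 hours 48 minutes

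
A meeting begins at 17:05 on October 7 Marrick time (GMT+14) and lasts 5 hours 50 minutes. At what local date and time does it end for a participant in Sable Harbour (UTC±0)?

Convert start to UTC: 17:05 − 14:00 = 03:05 UTC on Oct 7.
Add 5 hours 50 minutes duration → 08:55 UTC.
Sable Harbour is UTC+0, so local end time is the same: 08:55 on Oct 7.

08:55 on October 7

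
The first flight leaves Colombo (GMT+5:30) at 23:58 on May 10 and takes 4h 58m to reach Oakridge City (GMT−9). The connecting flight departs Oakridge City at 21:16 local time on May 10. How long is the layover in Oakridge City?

6 hours 50 minutes

Convert departure to UTC: 23:58 − 5:30 = 18:28 UTC on May 10.
Add 4 hours and 58 minutes flight time → 23:26 UTC.
Oakridge City is UTC−9:00, so local arrival = 23:26 − 9:00 = 14:26 on May 10.
Layover = 21:16 − 14:26 = 6 hours 50 minutes.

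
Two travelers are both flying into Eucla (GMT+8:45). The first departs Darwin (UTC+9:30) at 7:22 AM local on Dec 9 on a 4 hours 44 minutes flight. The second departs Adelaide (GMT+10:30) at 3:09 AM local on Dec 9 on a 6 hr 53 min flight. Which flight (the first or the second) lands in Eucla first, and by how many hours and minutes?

the second, by 3 hours 4 minutes

Flight 1 in UTC: 7:22 AM − 9:30 = 9:52 PM on Dec 8.
+4 hours and 44 minutes → arrive 2:36 AM UTC on Dec 9.
Flight 2 in UTC: 3:09 AM − 10:30 = 4:39 PM on Dec 8.
+6 hours and 53 minutes → arrive 11:32 PM UTC on Dec 8.
Flight 2 lands earlier by 3 hours 4 minutes.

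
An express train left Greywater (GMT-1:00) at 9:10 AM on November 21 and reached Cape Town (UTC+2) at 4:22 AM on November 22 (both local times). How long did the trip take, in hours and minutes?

16 hours 12 minutes

Departure in UTC: 9:10 AM + 1:00 = 10:10 AM on Nov 21.
Arrival in UTC: 4:22 AM − 2:00 = 2:22 AM on Nov 22.
Elapsed = 2:22 AM − 10:10 AM (+1 day) = 16 hours 12 minutes.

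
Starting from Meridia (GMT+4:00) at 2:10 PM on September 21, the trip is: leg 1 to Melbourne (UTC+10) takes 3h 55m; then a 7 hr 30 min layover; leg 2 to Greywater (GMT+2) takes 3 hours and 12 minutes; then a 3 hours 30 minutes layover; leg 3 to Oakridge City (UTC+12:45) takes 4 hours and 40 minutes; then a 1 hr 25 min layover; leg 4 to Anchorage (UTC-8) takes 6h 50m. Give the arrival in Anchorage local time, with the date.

Convert departure to UTC: 2:10 PM − 4:00 = 10:10 AM UTC on Sep 21.
Add 3 hours 55 minutes leg 1 → 2:05 PM UTC.
Add 7 hours 30 minutes layover in Melbourne → 9:35 PM UTC.
Add 3 hours 12 minutes leg 2 → 12:47 AM UTC (Sep 22).
Add 3 hours 30 minutes layover in Greywater → 4:17 AM UTC.
Add 4 hours and 40 minutes leg 3 → 8:57 AM UTC.
Add 1 hour and 25 minutes layover in Oakridge City → 10:22 AM UTC.
Add 6 hours and 50 minutes leg 4 → 5:12 PM UTC.
Anchorage is UTC−8:00, so local arrival = 5:12 PM − 8:00 = 9:12 AM on Sep 22.

9:12 AM on Sep 22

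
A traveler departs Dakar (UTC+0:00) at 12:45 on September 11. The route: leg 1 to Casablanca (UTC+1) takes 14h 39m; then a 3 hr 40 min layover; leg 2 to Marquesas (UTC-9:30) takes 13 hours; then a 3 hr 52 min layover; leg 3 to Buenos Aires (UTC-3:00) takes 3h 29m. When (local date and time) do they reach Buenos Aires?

Dakar is at UTC+0, so departure is already 12:45 UTC on Sep 11.
Add 14 hours and 39 minutes leg 1 → 03:24 UTC (Sep 12).
Add 3 hours 40 minutes layover in Casablanca → 07:04 UTC.
Add 13 hours leg 2 → 20:04 UTC.
Add 3 hours 52 minutes layover in Marquesas → 23:56 UTC.
Add 3 hours 29 minutes leg 3 → 03:25 UTC (Sep 13).
Buenos Aires is UTC−3:00, so local arrival = 03:25 − 3:00 = 00:25 on Sep 13.

00:25 on September 13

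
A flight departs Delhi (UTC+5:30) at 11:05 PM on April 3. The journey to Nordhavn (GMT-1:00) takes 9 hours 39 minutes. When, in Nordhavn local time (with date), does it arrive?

Convert departure to UTC: 11:05 PM − 5:30 = 5:35 PM UTC on Apr 3.
Add 9 hours 39 minutes travel time → 3:14 AM UTC (Apr 4).
Nordhavn is UTC−1:00, so local arrival = 3:14 AM − 1:00 = 2:14 AM on Apr 4.

2:14 AM on Apr 4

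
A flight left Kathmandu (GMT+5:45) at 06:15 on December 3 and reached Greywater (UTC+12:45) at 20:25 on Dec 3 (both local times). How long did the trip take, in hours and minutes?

Greywater is 7:00 ahead of Kathmandu.
Clock-face elapsed time (ignoring zones) is 14 hours 10 minutes.
Actual elapsed = 14 hours 10 minutes − 7:00 = 7 hours 10 minutes.

7 hours 10 minutes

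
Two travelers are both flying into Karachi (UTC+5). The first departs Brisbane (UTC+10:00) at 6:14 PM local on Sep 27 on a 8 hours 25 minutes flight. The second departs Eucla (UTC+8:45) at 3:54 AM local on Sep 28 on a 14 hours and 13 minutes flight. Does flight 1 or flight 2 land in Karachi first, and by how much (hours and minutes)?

the first, by 16 hours 43 minutes

Flight 1 in UTC: 6:14 PM − 10:00 = 8:14 AM on Sep 27.
+8 hours 25 minutes → arrive 4:39 PM UTC on Sep 27.
Flight 2 in UTC: 3:54 AM − 8:45 = 7:09 PM on Sep 27.
+14 hours 13 minutes → arrive 9:22 AM UTC on Sep 28.
Flight 1 lands earlier by 16 hours 43 minutes.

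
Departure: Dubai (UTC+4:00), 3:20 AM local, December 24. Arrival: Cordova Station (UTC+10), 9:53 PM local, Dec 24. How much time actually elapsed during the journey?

Departure in UTC: 3:20 AM − 4:00 = 11:20 PM on Dec 23.
Arrival in UTC: 9:53 PM − 10:00 = 11:53 AM on Dec 24.
Elapsed = 11:53 AM − 11:20 PM (+1 day) = 12 hours 33 minutes.

12 hours 33 minutes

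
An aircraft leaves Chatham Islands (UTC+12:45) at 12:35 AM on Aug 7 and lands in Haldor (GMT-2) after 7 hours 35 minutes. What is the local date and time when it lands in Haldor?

5:25 PM on August 6

Haldor is 14:45 behind Chatham Islands.
After 7 hours and 35 minutes it is 8:10 AM in Chatham Islands.
Shift by the zone difference: 8:10 AM − 14:45 = 5:25 PM on Aug 6 in Haldor.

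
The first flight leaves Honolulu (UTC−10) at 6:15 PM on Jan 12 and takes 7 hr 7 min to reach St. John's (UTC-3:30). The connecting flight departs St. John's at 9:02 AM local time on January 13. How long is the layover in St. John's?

1 hour 10 minutes

Convert departure to UTC: 6:15 PM + 10:00 = 4:15 AM UTC on Jan 13.
Add 7 hours and 7 minutes flight time → 11:22 AM UTC.
St. John's is UTC−3:30, so local arrival = 11:22 AM − 3:30 = 7:52 AM on Jan 13.
Layover = 9:02 AM − 7:52 AM = 1 hour 10 minutes.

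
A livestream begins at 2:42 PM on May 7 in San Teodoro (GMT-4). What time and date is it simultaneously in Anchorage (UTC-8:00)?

Anchorage is 4:00 behind San Teodoro.
Shift by the zone difference: 2:42 PM − 4:00 = 10:42 AM on May 7 in Anchorage.

10:42 AM on May 7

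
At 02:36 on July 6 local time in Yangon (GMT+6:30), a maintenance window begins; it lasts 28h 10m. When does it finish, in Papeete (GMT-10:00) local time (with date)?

14:16 on July 6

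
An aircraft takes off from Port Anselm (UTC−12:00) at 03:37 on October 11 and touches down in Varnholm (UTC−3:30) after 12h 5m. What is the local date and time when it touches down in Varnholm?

Varnholm is 8:30 ahead of Port Anselm.
After 12 hours 5 minutes it is 15:42 in Port Anselm.
Shift by the zone difference: 15:42 + 8:30 = 00:12 on Oct 12 in Varnholm.

00:12 on Oct 12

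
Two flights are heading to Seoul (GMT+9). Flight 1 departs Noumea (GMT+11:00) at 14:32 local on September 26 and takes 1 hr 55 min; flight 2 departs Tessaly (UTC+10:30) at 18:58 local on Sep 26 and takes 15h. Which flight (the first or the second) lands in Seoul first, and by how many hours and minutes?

the first, by 18 hours 1 minute

Flight 1 in UTC: 14:32 − 11:00 = 03:32 on Sep 26.
+1 hour and 55 minutes → arrive 05:27 UTC on Sep 26.
Flight 2 in UTC: 18:58 − 10:30 = 08:28 on Sep 26.
+15 hours → arrive 23:28 UTC on Sep 26.
Flight 1 lands earlier by 18 hours 1 minute.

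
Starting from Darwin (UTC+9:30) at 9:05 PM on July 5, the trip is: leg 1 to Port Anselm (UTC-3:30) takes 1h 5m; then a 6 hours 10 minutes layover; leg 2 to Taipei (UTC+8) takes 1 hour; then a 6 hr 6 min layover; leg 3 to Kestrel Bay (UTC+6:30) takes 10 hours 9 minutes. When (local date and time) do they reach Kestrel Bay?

6:35 PM on July 6

Convert departure to UTC: 9:05 PM − 9:30 = 11:35 AM UTC on Jul 5.
Add 1 hour and 5 minutes leg 1 → 12:40 PM UTC.
Add 6 hours and 10 minutes layover in Port Anselm → 6:50 PM UTC.
Add 1 hour leg 2 → 7:50 PM UTC.
Add 6 hours and 6 minutes layover in Taipei → 1:56 AM UTC (Jul 6).
Add 10 hours 9 minutes leg 3 → 12:05 PM UTC.
Kestrel Bay is UTC+6:30, so local arrival = 12:05 PM + 6:30 = 6:35 PM on Jul 6.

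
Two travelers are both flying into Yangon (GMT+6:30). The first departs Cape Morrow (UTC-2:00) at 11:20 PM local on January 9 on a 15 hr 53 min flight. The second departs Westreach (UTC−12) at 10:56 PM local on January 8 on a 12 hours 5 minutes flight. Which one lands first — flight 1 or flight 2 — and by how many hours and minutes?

the second, by 18 hours 12 minutes

Flight 1 in UTC: 11:20 PM + 2:00 = 1:20 AM on Jan 10.
+15 hours and 53 minutes → arrive 5:13 PM UTC on Jan 10.
Flight 2 in UTC: 10:56 PM + 12:00 = 10:56 AM on Jan 9.
+12 hours 5 minutes → arrive 11:01 PM UTC on Jan 9.
Flight 2 lands earlier by 18 hours 12 minutes.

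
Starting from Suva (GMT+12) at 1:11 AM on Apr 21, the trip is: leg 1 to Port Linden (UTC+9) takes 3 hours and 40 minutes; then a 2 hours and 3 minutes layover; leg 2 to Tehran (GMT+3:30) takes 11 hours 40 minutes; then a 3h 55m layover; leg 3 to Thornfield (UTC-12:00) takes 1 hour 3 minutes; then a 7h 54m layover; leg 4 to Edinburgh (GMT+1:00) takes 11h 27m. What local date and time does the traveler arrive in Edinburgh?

7:53 AM on Apr 22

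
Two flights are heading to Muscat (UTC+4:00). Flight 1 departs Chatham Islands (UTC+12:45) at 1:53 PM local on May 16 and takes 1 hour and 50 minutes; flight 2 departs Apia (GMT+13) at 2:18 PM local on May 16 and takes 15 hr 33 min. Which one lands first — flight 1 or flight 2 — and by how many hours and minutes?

the first, by 13 hours 53 minutes

Flight 1 in UTC: 1:53 PM − 12:45 = 1:08 AM on May 16.
+1 hour and 50 minutes → arrive 2:58 AM UTC on May 16.
Flight 2 in UTC: 2:18 PM − 13:00 = 1:18 AM on May 16.
+15 hours 33 minutes → arrive 4:51 PM UTC on May 16.
Flight 1 lands earlier by 13 hours 53 minutes.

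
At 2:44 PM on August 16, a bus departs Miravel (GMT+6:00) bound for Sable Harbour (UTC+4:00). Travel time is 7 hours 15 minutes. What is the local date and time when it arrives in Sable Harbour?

7:59 PM on Aug 16

Sable Harbour is 2:00 behind Miravel.
After 7 hours 15 minutes it is 9:59 PM in Miravel.
Shift by the zone difference: 9:59 PM − 2:00 = 7:59 PM on Aug 16 in Sable Harbour.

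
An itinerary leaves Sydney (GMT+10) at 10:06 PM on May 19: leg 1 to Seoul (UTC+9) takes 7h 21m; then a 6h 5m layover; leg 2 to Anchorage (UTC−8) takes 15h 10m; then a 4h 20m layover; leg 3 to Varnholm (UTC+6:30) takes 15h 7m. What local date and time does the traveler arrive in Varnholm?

6:39 PM on May 21

Convert departure to UTC: 10:06 PM − 10:00 = 12:06 PM UTC on May 19.
Add 7 hours and 21 minutes leg 1 → 7:27 PM UTC.
Add 6 hours 5 minutes layover in Seoul → 1:32 AM UTC (May 20).
Add 15 hours 10 minutes leg 2 → 4:42 PM UTC.
Add 4 hours and 20 minutes layover in Anchorage → 9:02 PM UTC.
Add 15 hours and 7 minutes leg 3 → 12:09 PM UTC (May 21).
Varnholm is UTC+6:30, so local arrival = 12:09 PM + 6:30 = 6:39 PM on May 21.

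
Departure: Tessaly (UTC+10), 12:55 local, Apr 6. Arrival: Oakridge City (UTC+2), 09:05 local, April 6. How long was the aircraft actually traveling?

4 hours 10 minutes

Departure in UTC: 12:55 − 10:00 = 02:55 on Apr 6.
Arrival in UTC: 09:05 − 2:00 = 07:05 on Apr 6.
Elapsed = 07:05 − 02:55 = 4 hours 10 minutes.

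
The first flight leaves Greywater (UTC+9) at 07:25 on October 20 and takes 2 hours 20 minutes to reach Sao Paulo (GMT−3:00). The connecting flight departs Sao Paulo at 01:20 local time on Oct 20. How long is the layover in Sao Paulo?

3 hours 35 minutes

Convert departure to UTC: 07:25 − 9:00 = 22:25 UTC on Oct 19.
Add 2 hours 20 minutes flight time → 00:45 UTC (Oct 20).
Sao Paulo is UTC−3:00, so local arrival = 00:45 − 3:00 = 21:45 on Oct 19.
Layover = 01:20 − 21:45 (+1 day) = 3 hours 35 minutes.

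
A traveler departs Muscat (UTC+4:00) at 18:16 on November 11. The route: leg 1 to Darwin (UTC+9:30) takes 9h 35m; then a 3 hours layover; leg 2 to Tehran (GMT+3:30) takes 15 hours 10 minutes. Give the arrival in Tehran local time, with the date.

Convert departure to UTC: 18:16 − 4:00 = 14:16 UTC on Nov 11.
Add 9 hours and 35 minutes leg 1 → 23:51 UTC.
Add 3 hours layover in Darwin → 02:51 UTC (Nov 12).
Add 15 hours 10 minutes leg 2 → 18:01 UTC.
Tehran is UTC+3:30, so local arrival = 18:01 + 3:30 = 21:31 on Nov 12.

21:31 on Nov 12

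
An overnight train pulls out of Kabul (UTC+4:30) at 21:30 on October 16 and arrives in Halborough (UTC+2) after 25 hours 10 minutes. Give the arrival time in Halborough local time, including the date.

Halborough is 2:30 behind Kabul.
After 25 hours and 10 minutes it is 22:40 (Oct 17) in Kabul.
Shift by the zone difference: 22:40 − 2:30 = 20:10 on Oct 17 in Halborough.

20:10 on October 17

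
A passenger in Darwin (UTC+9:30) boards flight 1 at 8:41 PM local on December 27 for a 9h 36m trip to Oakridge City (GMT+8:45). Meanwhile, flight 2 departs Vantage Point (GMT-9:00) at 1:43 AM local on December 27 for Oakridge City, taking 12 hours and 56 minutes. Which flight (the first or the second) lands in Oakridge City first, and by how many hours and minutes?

the first, by 2 hours 52 minutes

Flight 1 in UTC: 8:41 PM − 9:30 = 11:11 AM on Dec 27.
+9 hours 36 minutes → arrive 8:47 PM UTC on Dec 27.
Flight 2 in UTC: 1:43 AM + 9:00 = 10:43 AM on Dec 27.
+12 hours 56 minutes → arrive 11:39 PM UTC on Dec 27.
Flight 1 lands earlier by 2 hours 52 minutes.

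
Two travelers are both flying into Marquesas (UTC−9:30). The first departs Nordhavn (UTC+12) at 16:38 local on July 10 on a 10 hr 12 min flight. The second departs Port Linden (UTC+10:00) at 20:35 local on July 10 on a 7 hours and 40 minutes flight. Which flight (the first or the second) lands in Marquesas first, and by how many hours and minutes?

the first, by 3 hours 25 minutes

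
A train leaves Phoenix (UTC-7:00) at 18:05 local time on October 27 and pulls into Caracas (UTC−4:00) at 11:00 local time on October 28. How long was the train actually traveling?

Departure in UTC: 18:05 + 7:00 = 01:05 on Oct 28.
Arrival in UTC: 11:00 + 4:00 = 15:00 on Oct 28.
Elapsed = 15:00 − 01:05 = 13 hours 55 minutes.

13 hours 55 minutes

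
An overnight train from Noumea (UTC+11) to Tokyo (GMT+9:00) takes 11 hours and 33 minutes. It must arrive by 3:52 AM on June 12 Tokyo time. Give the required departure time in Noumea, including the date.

6:19 PM on Jun 11

Target arrival in UTC: 3:52 AM − 9:00 = 6:52 PM on Jun 11.
Subtract 11 hours and 33 minutes → departure 7:19 AM UTC on Jun 11.
Noumea is UTC+11:00: 7:19 AM + 11:00 = 6:19 PM on Jun 11.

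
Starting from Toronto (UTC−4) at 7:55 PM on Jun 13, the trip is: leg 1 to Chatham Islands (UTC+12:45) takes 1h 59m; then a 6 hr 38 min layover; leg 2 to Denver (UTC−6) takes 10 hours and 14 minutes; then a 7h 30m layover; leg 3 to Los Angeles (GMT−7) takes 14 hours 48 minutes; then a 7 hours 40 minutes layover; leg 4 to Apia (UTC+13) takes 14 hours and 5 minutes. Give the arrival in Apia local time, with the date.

3:49 AM on June 17

Convert departure to UTC: 7:55 PM + 4:00 = 11:55 PM UTC on Jun 13.
Add 1 hour and 59 minutes leg 1 → 1:54 AM UTC (Jun 14).
Add 6 hours 38 minutes layover in Chatham Islands → 8:32 AM UTC.
Add 10 hours and 14 minutes leg 2 → 6:46 PM UTC.
Add 7 hours and 30 minutes layover in Denver → 2:16 AM UTC (Jun 15).
Add 14 hours 48 minutes leg 3 → 5:04 PM UTC.
Add 7 hours 40 minutes layover in Los Angeles → 12:44 AM UTC (Jun 16).
Add 14 hours and 5 minutes leg 4 → 2:49 PM UTC.
Apia is UTC+13:00, so local arrival = 2:49 PM + 13:00 = 3:49 AM on Jun 17.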